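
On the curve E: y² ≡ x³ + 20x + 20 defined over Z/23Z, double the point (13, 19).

tangent at (13, 19): λ = (3·13² + 20)/(2·19) ≡ 21/15. 15⁻¹ ≡ 20 (mod 23) since 15·20 = 300 ≡ 1, so λ ≡ 21·20 ≡ 6.
  x = λ² - 13 - 13 = 36 - 26 ≡ 10; y = λ·(13 - 10) - 19 ≡ 22. → (10, 22)

(10, 22)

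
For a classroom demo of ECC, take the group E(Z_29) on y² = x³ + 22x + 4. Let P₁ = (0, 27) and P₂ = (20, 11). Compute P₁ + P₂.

(0, 27) + (20, 11). λ = (11 - 27)/(20 - 0) ≡ 13/20 mod 29. 20⁻¹ ≡ 16 (mod 29), so λ ≡ 5.
  x = λ² - 0 - 20 = 25 - 20 ≡ 5; y = λ·(0 - 5) - 27 ≡ 6. → (5, 6)

(5, 6)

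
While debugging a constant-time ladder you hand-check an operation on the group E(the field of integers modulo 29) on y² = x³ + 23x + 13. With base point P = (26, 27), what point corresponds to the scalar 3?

(18, 13)

Repeated addition: build up to 3P.
2P: tangent at (26, 27): λ = (3·26² + 23)/(2·27) ≡ 21/25. 25⁻¹ ≡ 7 (mod 29), so λ ≡ 21·7 ≡ 2.
  x = λ² - 26 - 26 = 4 - 52 ≡ 10; y = λ·(26 - 10) - 27 ≡ 5. → (10, 5)
3P: (10, 5) + (26, 27). λ = (27 - 5)/(26 - 10) ≡ 22/16 mod 29. 16⁻¹ ≡ 20 (mod 29), so λ ≡ 5.
  x = λ² - 10 - 26 = 25 - 36 ≡ 18; y = λ·(10 - 18) - 5 ≡ 13. → (18, 13)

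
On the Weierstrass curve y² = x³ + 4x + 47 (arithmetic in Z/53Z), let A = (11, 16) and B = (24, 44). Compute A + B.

(1, 30)

(11, 16) + (24, 44). λ = (44 - 16)/(24 - 11) ≡ 28/13 mod 53. 13⁻¹ ≡ 49 (mod 53) since 13·49 = 637 ≡ 1, so λ ≡ 47.
  x = λ² - 11 - 24 = 2209 - 35 ≡ 1; y = λ·(11 - 1) - 16 ≡ 30. → (1, 30)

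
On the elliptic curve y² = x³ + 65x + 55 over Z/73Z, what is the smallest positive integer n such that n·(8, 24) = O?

5

2P: tangent at (8, 24): λ = (3·8² + 65)/(2·24) ≡ 38/48. 48⁻¹ ≡ 35 (mod 73) since 48·35 = 1680 ≡ 1, so λ ≡ 38·35 ≡ 16.
  x = λ² - 8 - 8 = 256 - 16 ≡ 21; y = λ·(8 - 21) - 24 ≡ 60. → (21, 60)
3P: (21, 60) + (8, 24). λ = (24 - 60)/(8 - 21) ≡ 37/60 mod 73. 60⁻¹ ≡ 28 (mod 73) since 60·28 = 1680 ≡ 1, so λ ≡ 14.
  x = λ² - 21 - 8 = 196 - 29 ≡ 21; y = λ·(21 - 21) - 60 ≡ 13. → (21, 13)
4P: (21, 13) + (8, 24). λ = (24 - 13)/(8 - 21) ≡ 11/60 mod 73. 60⁻¹ ≡ 28 (mod 73) since 60·28 = 1680 ≡ 1, so λ ≡ 16.
  x = λ² - 21 - 8 = 256 - 29 ≡ 8; y = λ·(21 - 8) - 13 ≡ 49. → (8, 49)
5P: (8, 49) + (8, 24): same x and y₁ ≡ -y₂, so the sum is O.
5P = O, so the order is 5.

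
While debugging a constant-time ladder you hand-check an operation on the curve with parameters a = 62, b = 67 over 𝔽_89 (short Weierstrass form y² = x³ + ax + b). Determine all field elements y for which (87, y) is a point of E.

none

x³ + 62x + 67 = 663964 ≡ 24 (mod 89).
24 is a non-residue mod 89; no y exists.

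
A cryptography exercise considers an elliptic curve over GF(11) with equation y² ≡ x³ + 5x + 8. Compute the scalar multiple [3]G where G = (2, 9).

(6, 1)

Repeated addition: build up to 3G.
2G: tangent at (2, 9): λ = (3·2² + 5)/(2·9) ≡ 6/7. 7⁻¹ ≡ 8 (mod 11), so λ ≡ 6·8 ≡ 4.
  x = λ² - 2 - 2 = 16 - 4 ≡ 1; y = λ·(2 - 1) - 9 ≡ 6. → (1, 6)
3G: (1, 6) + (2, 9). λ = (9 - 6)/(2 - 1) ≡ 3/1 mod 11. 1⁻¹ ≡ 1 (mod 11) since 1·1 = 1 ≡ 1, so λ ≡ 3.
  x = λ² - 1 - 2 = 9 - 3 ≡ 6; y = λ·(1 - 6) - 6 ≡ 1. → (6, 1)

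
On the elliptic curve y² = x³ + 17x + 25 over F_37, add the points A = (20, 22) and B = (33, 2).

(33, 35)

(20, 22) + (33, 2). λ = (2 - 22)/(33 - 20) ≡ 17/13 mod 37. 13⁻¹ ≡ 20 (mod 37), so λ ≡ 7.
  x = λ² - 20 - 33 = 49 - 53 ≡ 33; y = λ·(20 - 33) - 22 ≡ 35. → (33, 35)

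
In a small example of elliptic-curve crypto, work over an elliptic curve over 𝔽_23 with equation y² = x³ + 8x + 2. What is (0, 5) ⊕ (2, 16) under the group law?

(0, 5) + (2, 16). λ = (16 - 5)/(2 - 0) ≡ 11/2 mod 23. 2⁻¹ ≡ 12 (mod 23) since 2·12 = 24 ≡ 1, so λ ≡ 17.
  x = λ² - 0 - 2 = 289 - 2 ≡ 11; y = λ·(0 - 11) - 5 ≡ 15. → (11, 15)

(11, 15)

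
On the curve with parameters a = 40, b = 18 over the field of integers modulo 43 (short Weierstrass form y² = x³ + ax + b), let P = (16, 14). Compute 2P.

(32, 28)

tangent at (16, 14): λ = (3·16² + 40)/(2·14) ≡ 34/28. 28⁻¹ ≡ 20 (mod 43) since 28·20 = 560 ≡ 1, so λ ≡ 34·20 ≡ 35.
  x = λ² - 16 - 16 = 1225 - 32 ≡ 32; y = λ·(16 - 32) - 14 ≡ 28. → (32, 28)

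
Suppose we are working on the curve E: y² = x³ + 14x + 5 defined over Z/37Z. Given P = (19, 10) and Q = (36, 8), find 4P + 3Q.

(29, 11)

First 4P:
Repeated addition: build up to 4P.
2P: tangent at (19, 10): λ = (3·19² + 14)/(2·10) ≡ 24/20. 20⁻¹ ≡ 13 (mod 37), so λ ≡ 24·13 ≡ 16.
  x = λ² - 19 - 19 = 256 - 38 ≡ 33; y = λ·(19 - 33) - 10 ≡ 25. → (33, 25)
3P: (33, 25) + (19, 10). λ = (10 - 25)/(19 - 33) ≡ 22/23 mod 37. 23⁻¹ ≡ 29 (mod 37) since 23·29 = 667 ≡ 1, so λ ≡ 9.
  x = λ² - 33 - 19 = 81 - 52 ≡ 29; y = λ·(33 - 29) - 25 ≡ 11. → (29, 11)
4P: (29, 11) + (19, 10). λ = (10 - 11)/(19 - 29) ≡ 36/27 mod 37. 27⁻¹ ≡ 11 (mod 37) since 27·11 = 297 ≡ 1, so λ ≡ 26.
  x = λ² - 29 - 19 = 676 - 48 ≡ 36; y = λ·(29 - 36) - 11 ≡ 29. → (36, 29)
4P = (36, 29).
Next 3Q:
Repeated addition: build up to 3Q.
2Q: tangent at (36, 8): λ = (3·36² + 14)/(2·8) ≡ 17/16. 16⁻¹ ≡ 7 (mod 37) since 16·7 = 112 ≡ 1, so λ ≡ 17·7 ≡ 8.
  x = λ² - 36 - 36 = 64 - 72 ≡ 29; y = λ·(36 - 29) - 8 ≡ 11. → (29, 11)
3Q: (29, 11) + (36, 8). λ = (8 - 11)/(36 - 29) ≡ 34/7 mod 37. 7⁻¹ ≡ 16 (mod 37) since 7·16 = 112 ≡ 1, so λ ≡ 26.
  x = λ² - 29 - 36 = 676 - 65 ≡ 19; y = λ·(29 - 19) - 11 ≡ 27. → (19, 27)
3Q = (19, 27).
Finally 4P + 3Q:
(36, 29) + (19, 27). λ = (27 - 29)/(19 - 36) ≡ 35/20 mod 37. 20⁻¹ ≡ 13 (mod 37), so λ ≡ 11.
  x = λ² - 36 - 19 = 121 - 55 ≡ 29; y = λ·(36 - 29) - 29 ≡ 11. → (29, 11)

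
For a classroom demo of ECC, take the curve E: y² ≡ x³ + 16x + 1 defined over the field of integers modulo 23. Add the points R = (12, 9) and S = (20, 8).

(0, 1)

(12, 9) + (20, 8). λ = (8 - 9)/(20 - 12) ≡ 22/8 mod 23. 8⁻¹ ≡ 3 (mod 23) since 8·3 = 24 ≡ 1, so λ ≡ 20.
  x = λ² - 12 - 20 = 400 - 32 ≡ 0; y = λ·(12 - 0) - 9 ≡ 1. → (0, 1)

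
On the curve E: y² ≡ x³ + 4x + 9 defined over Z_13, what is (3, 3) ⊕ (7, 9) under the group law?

(3, 3) + (7, 9). λ = (9 - 3)/(7 - 3) ≡ 6/4 mod 13. 4⁻¹ ≡ 10 (mod 13), so λ ≡ 8.
  x = λ² - 3 - 7 = 64 - 10 ≡ 2; y = λ·(3 - 2) - 3 ≡ 5. → (2, 5)

(2, 5)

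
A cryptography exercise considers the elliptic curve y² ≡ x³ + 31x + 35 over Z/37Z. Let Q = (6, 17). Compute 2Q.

(34, 10)

tangent at (6, 17): λ = (3·6² + 31)/(2·17) ≡ 28/34. 34⁻¹ ≡ 12 (mod 37) since 34·12 = 408 ≡ 1, so λ ≡ 28·12 ≡ 3.
  x = λ² - 6 - 6 = 9 - 12 ≡ 34; y = λ·(6 - 34) - 17 ≡ 10. → (34, 10)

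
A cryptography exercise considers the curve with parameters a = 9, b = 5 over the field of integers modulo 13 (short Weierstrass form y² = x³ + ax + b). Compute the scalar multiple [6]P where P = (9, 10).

(10, 4)

Repeated addition: build up to 6P.
2P: tangent at (9, 10): λ = (3·9² + 9)/(2·10) ≡ 5/7. 7⁻¹ ≡ 2 (mod 13), so λ ≡ 5·2 ≡ 10.
  x = λ² - 9 - 9 = 100 - 18 ≡ 4; y = λ·(9 - 4) - 10 ≡ 1. → (4, 1)
3P: (4, 1) + (9, 10). λ = (10 - 1)/(9 - 4) ≡ 9/5 mod 13. 5⁻¹ ≡ 8 (mod 13), so λ ≡ 7.
  x = λ² - 4 - 9 = 49 - 13 ≡ 10; y = λ·(4 - 10) - 1 ≡ 9. → (10, 9)
4P: (10, 9) + (9, 10). λ = (10 - 9)/(9 - 10) ≡ 1/12 mod 13. 12⁻¹ ≡ 12 (mod 13), so λ ≡ 12.
  x = λ² - 10 - 9 = 144 - 19 ≡ 8; y = λ·(10 - 8) - 9 ≡ 2. → (8, 2)
5P: (8, 2) + (9, 10). λ = (10 - 2)/(9 - 8) ≡ 8/1 mod 13. 1⁻¹ ≡ 1 (mod 13), so λ ≡ 8.
  x = λ² - 8 - 9 = 64 - 17 ≡ 8; y = λ·(8 - 8) - 2 ≡ 11. → (8, 11)
6P: (8, 11) + (9, 10). λ = (10 - 11)/(9 - 8) ≡ 12/1 mod 13. 1⁻¹ ≡ 1 (mod 13), so λ ≡ 12.
  x = λ² - 8 - 9 = 144 - 17 ≡ 10; y = λ·(8 - 10) - 11 ≡ 4. → (10, 4)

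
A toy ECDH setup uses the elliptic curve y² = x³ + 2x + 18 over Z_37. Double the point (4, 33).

(1, 13)

tangent at (4, 33): λ = (3·4² + 2)/(2·33) ≡ 13/29. 29⁻¹ ≡ 23 (mod 37), so λ ≡ 13·23 ≡ 3.
  x = λ² - 4 - 4 = 9 - 8 ≡ 1; y = λ·(4 - 1) - 33 ≡ 13. → (1, 13)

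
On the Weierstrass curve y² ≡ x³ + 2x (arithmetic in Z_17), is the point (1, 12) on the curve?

no

y² = 12² ≡ 8; x³ + 2x + 0 = 3 ≡ 3 (mod 17). 8 ≠ 3.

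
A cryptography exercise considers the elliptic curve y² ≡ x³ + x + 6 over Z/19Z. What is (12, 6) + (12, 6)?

(12, 13)

tangent at (12, 6): λ = (3·12² + 1)/(2·6) ≡ 15/12. 12⁻¹ ≡ 8 (mod 19), so λ ≡ 15·8 ≡ 6.
  x = λ² - 12 - 12 = 36 - 24 ≡ 12; y = λ·(12 - 12) - 6 ≡ 13. → (12, 13)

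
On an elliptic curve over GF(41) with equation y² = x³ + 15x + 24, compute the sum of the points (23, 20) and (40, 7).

(1, 9)

(23, 20) + (40, 7). λ = (7 - 20)/(40 - 23) ≡ 28/17 mod 41. 17⁻¹ ≡ 29 (mod 41), so λ ≡ 33.
  x = λ² - 23 - 40 = 1089 - 63 ≡ 1; y = λ·(23 - 1) - 20 ≡ 9. → (1, 9)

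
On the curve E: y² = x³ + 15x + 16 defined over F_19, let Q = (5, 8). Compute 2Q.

(16, 18)

tangent at (5, 8): λ = (3·5² + 15)/(2·8) ≡ 14/16. 16⁻¹ ≡ 6 (mod 19) since 16·6 = 96 ≡ 1, so λ ≡ 14·6 ≡ 8.
  x = λ² - 5 - 5 = 64 - 10 ≡ 16; y = λ·(5 - 16) - 8 ≡ 18. → (16, 18)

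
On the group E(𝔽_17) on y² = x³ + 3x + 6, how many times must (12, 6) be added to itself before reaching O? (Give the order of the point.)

2P: tangent at (12, 6): λ = (3·12² + 3)/(2·6) ≡ 10/12. 12⁻¹ ≡ 10 (mod 17), so λ ≡ 10·10 ≡ 15.
  x = λ² - 12 - 12 = 225 - 24 ≡ 14; y = λ·(12 - 14) - 6 ≡ 15. → (14, 15)
3P: (14, 15) + (12, 6). λ = (6 - 15)/(12 - 14) ≡ 8/15 mod 17. 15⁻¹ ≡ 8 (mod 17) since 15·8 = 120 ≡ 1, so λ ≡ 13.
  x = λ² - 14 - 12 = 169 - 26 ≡ 7; y = λ·(14 - 7) - 15 ≡ 8. → (7, 8)
4P: (7, 8) + (12, 6). λ = (6 - 8)/(12 - 7) ≡ 15/5 mod 17. 5⁻¹ ≡ 7 (mod 17) since 5·7 = 35 ≡ 1, so λ ≡ 3.
  x = λ² - 7 - 12 = 9 - 19 ≡ 7; y = λ·(7 - 7) - 8 ≡ 9. → (7, 9)
5P: (7, 9) + (12, 6). λ = (6 - 9)/(12 - 7) ≡ 14/5 mod 17. 5⁻¹ ≡ 7 (mod 17), so λ ≡ 13.
  x = λ² - 7 - 12 = 169 - 19 ≡ 14; y = λ·(7 - 14) - 9 ≡ 2. → (14, 2)
6P: (14, 2) + (12, 6). λ = (6 - 2)/(12 - 14) ≡ 4/15 mod 17. 15⁻¹ ≡ 8 (mod 17), so λ ≡ 15.
  x = λ² - 14 - 12 = 225 - 26 ≡ 12; y = λ·(14 - 12) - 2 ≡ 11. → (12, 11)
7P: (12, 11) + (12, 6): same x and y₁ ≡ -y₂, so the sum is O.
7P = O, so the order is 7.

7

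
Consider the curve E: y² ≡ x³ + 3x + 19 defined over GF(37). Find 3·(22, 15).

(31, 28)

Write P = (22, 15).
Repeated addition: build up to 3P.
2P: tangent at (22, 15): λ = (3·22² + 3)/(2·15) ≡ 12/30. 30⁻¹ ≡ 21 (mod 37), so λ ≡ 12·21 ≡ 30.
  x = λ² - 22 - 22 = 900 - 44 ≡ 5; y = λ·(22 - 5) - 15 ≡ 14. → (5, 14)
3P: (5, 14) + (22, 15). λ = (15 - 14)/(22 - 5) ≡ 1/17 mod 37. 17⁻¹ ≡ 24 (mod 37), so λ ≡ 24.
  x = λ² - 5 - 22 = 576 - 27 ≡ 31; y = λ·(5 - 31) - 14 ≡ 28. → (31, 28)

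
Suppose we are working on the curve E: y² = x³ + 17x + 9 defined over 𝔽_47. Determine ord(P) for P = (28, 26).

3

2P: tangent at (28, 26): λ = (3·28² + 17)/(2·26) ≡ 19/5. 5⁻¹ ≡ 19 (mod 47), so λ ≡ 19·19 ≡ 32.
  x = λ² - 28 - 28 = 1024 - 56 ≡ 28; y = λ·(28 - 28) - 26 ≡ 21. → (28, 21)
3P: (28, 21) + (28, 26): same x and y₁ ≡ -y₂, so the sum is the point at infinity.
3P = the point at infinity, so the order is 3.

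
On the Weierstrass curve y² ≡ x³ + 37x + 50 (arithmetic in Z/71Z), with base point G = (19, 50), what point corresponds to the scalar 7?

(34, 0)

Repeated addition: build up to 7G.
2G: tangent at (19, 50): λ = (3·19² + 37)/(2·50) ≡ 55/29. 29⁻¹ ≡ 49 (mod 71), so λ ≡ 55·49 ≡ 68.
  x = λ² - 19 - 19 = 4624 - 38 ≡ 42; y = λ·(19 - 42) - 50 ≡ 19. → (42, 19)
3G: (42, 19) + (19, 50). λ = (50 - 19)/(19 - 42) ≡ 31/48 mod 71. 48⁻¹ ≡ 37 (mod 71) since 48·37 = 1776 ≡ 1, so λ ≡ 11.
  x = λ² - 42 - 19 = 121 - 61 ≡ 60; y = λ·(42 - 60) - 19 ≡ 67. → (60, 67)
4G: (60, 67) + (19, 50). λ = (50 - 67)/(19 - 60) ≡ 54/30 mod 71. 30⁻¹ ≡ 45 (mod 71), so λ ≡ 16.
  x = λ² - 60 - 19 = 256 - 79 ≡ 35; y = λ·(60 - 35) - 67 ≡ 49. → (35, 49)
5G: (35, 49) + (19, 50). λ = (50 - 49)/(19 - 35) ≡ 1/55 mod 71. 55⁻¹ ≡ 31 (mod 71), so λ ≡ 31.
  x = λ² - 35 - 19 = 961 - 54 ≡ 55; y = λ·(35 - 55) - 49 ≡ 41. → (55, 41)
6G: (55, 41) + (19, 50). λ = (50 - 41)/(19 - 55) ≡ 9/35 mod 71. 35⁻¹ ≡ 69 (mod 71), so λ ≡ 53.
  x = λ² - 55 - 19 = 2809 - 74 ≡ 37; y = λ·(55 - 37) - 41 ≡ 61. → (37, 61)
7G: (37, 61) + (19, 50). λ = (50 - 61)/(19 - 37) ≡ 60/53 mod 71. 53⁻¹ ≡ 67 (mod 71), so λ ≡ 44.
  x = λ² - 37 - 19 = 1936 - 56 ≡ 34; y = λ·(37 - 34) - 61 ≡ 0. → (34, 0)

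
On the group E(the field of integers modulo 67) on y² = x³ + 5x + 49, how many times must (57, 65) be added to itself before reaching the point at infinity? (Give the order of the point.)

2P: tangent at (57, 65): λ = (3·57² + 5)/(2·65) ≡ 37/63. 63⁻¹ ≡ 50 (mod 67), so λ ≡ 37·50 ≡ 41.
  x = λ² - 57 - 57 = 1681 - 114 ≡ 26; y = λ·(57 - 26) - 65 ≡ 0. → (26, 0)
3P: (26, 0) + (57, 65). λ = (65 - 0)/(57 - 26) ≡ 65/31 mod 67. 31⁻¹ ≡ 13 (mod 67), so λ ≡ 41.
  x = λ² - 26 - 57 = 1681 - 83 ≡ 57; y = λ·(26 - 57) - 0 ≡ 2. → (57, 2)
4P: (57, 2) + (57, 65): same x and y₁ ≡ -y₂, so the sum is the point at infinity.
4P = the point at infinity, so the order is 4.

4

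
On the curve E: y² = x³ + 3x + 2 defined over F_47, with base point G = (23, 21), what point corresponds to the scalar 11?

(40, 25)

Repeated addition: build up to 11G.
2G: tangent at (23, 21): λ = (3·23² + 3)/(2·21) ≡ 39/42. 42⁻¹ ≡ 28 (mod 47), so λ ≡ 39·28 ≡ 11.
  x = λ² - 23 - 23 = 121 - 46 ≡ 28; y = λ·(23 - 28) - 21 ≡ 18. → (28, 18)
3G: (28, 18) + (23, 21). λ = (21 - 18)/(23 - 28) ≡ 3/42 mod 47. 42⁻¹ ≡ 28 (mod 47), so λ ≡ 37.
  x = λ² - 28 - 23 = 1369 - 51 ≡ 2; y = λ·(28 - 2) - 18 ≡ 4. → (2, 4)
4G: (2, 4) + (23, 21). λ = (21 - 4)/(23 - 2) ≡ 17/21 mod 47. 21⁻¹ ≡ 9 (mod 47), so λ ≡ 12.
  x = λ² - 2 - 23 = 144 - 25 ≡ 25; y = λ·(2 - 25) - 4 ≡ 2. → (25, 2)
5G: (25, 2) + (23, 21). λ = (21 - 2)/(23 - 25) ≡ 19/45 mod 47. 45⁻¹ ≡ 23 (mod 47), so λ ≡ 14.
  x = λ² - 25 - 23 = 196 - 48 ≡ 7; y = λ·(25 - 7) - 2 ≡ 15. → (7, 15)
6G: (7, 15) + (23, 21). λ = (21 - 15)/(23 - 7) ≡ 6/16 mod 47. 16⁻¹ ≡ 3 (mod 47) since 16·3 = 48 ≡ 1, so λ ≡ 18.
  x = λ² - 7 - 23 = 324 - 30 ≡ 12; y = λ·(7 - 12) - 15 ≡ 36. → (12, 36)
7G: (12, 36) + (23, 21). λ = (21 - 36)/(23 - 12) ≡ 32/11 mod 47. 11⁻¹ ≡ 30 (mod 47) since 11·30 = 330 ≡ 1, so λ ≡ 20.
  x = λ² - 12 - 23 = 400 - 35 ≡ 36; y = λ·(12 - 36) - 36 ≡ 1. → (36, 1)
8G: (36, 1) + (23, 21). λ = (21 - 1)/(23 - 36) ≡ 20/34 mod 47. 34⁻¹ ≡ 18 (mod 47), so λ ≡ 31.
  x = λ² - 36 - 23 = 961 - 59 ≡ 9; y = λ·(36 - 9) - 1 ≡ 37. → (9, 37)
9G: (9, 37) + (23, 21). λ = (21 - 37)/(23 - 9) ≡ 31/14 mod 47. 14⁻¹ ≡ 37 (mod 47) since 14·37 = 518 ≡ 1, so λ ≡ 19.
  x = λ² - 9 - 23 = 361 - 32 ≡ 0; y = λ·(9 - 0) - 37 ≡ 40. → (0, 40)
10G: (0, 40) + (23, 21). λ = (21 - 40)/(23 - 0) ≡ 28/23 mod 47. 23⁻¹ ≡ 45 (mod 47), so λ ≡ 38.
  x = λ² - 0 - 23 = 1444 - 23 ≡ 11; y = λ·(0 - 11) - 40 ≡ 12. → (11, 12)
11G: (11, 12) + (23, 21). λ = (21 - 12)/(23 - 11) ≡ 9/12 mod 47. 12⁻¹ ≡ 4 (mod 47), so λ ≡ 36.
  x = λ² - 11 - 23 = 1296 - 34 ≡ 40; y = λ·(11 - 40) - 12 ≡ 25. → (40, 25)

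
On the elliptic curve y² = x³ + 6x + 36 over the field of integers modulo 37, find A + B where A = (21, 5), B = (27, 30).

(30, 13)

(21, 5) + (27, 30). λ = (30 - 5)/(27 - 21) ≡ 25/6 mod 37. 6⁻¹ ≡ 31 (mod 37), so λ ≡ 35.
  x = λ² - 21 - 27 = 1225 - 48 ≡ 30; y = λ·(21 - 30) - 5 ≡ 13. → (30, 13)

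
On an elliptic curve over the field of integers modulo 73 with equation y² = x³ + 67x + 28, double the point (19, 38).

tangent at (19, 38): λ = (3·19² + 67)/(2·38) ≡ 55/3. 3⁻¹ ≡ 49 (mod 73) since 3·49 = 147 ≡ 1, so λ ≡ 55·49 ≡ 67.
  x = λ² - 19 - 19 = 4489 - 38 ≡ 71; y = λ·(19 - 71) - 38 ≡ 55. → (71, 55)

(71, 55)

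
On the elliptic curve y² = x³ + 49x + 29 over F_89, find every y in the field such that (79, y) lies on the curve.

x³ + 49x + 29 = 496939 ≡ 52 (mod 89).
52 is a non-residue mod 89; no y exists.

none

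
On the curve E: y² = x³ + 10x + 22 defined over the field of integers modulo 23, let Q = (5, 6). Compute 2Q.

(2, 21)

tangent at (5, 6): λ = (3·5² + 10)/(2·6) ≡ 16/12. 12⁻¹ ≡ 2 (mod 23) since 12·2 = 24 ≡ 1, so λ ≡ 16·2 ≡ 9.
  x = λ² - 5 - 5 = 81 - 10 ≡ 2; y = λ·(5 - 2) - 6 ≡ 21. → (2, 21)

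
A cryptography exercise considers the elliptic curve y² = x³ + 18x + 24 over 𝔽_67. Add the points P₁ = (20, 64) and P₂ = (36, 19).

(20, 64) + (36, 19). λ = (19 - 64)/(36 - 20) ≡ 22/16 mod 67. 16⁻¹ ≡ 21 (mod 67), so λ ≡ 60.
  x = λ² - 20 - 36 = 3600 - 56 ≡ 60; y = λ·(20 - 60) - 64 ≡ 15. → (60, 15)

(60, 15)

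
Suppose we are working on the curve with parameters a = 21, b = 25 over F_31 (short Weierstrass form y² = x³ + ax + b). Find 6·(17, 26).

Write G = (17, 26).
Repeated addition: build up to 6G.
2G: tangent at (17, 26): λ = (3·17² + 21)/(2·26) ≡ 20/21. 21⁻¹ ≡ 3 (mod 31) since 21·3 = 63 ≡ 1, so λ ≡ 20·3 ≡ 29.
  x = λ² - 17 - 17 = 841 - 34 ≡ 1; y = λ·(17 - 1) - 26 ≡ 4. → (1, 4)
3G: (1, 4) + (17, 26). λ = (26 - 4)/(17 - 1) ≡ 22/16 mod 31. 16⁻¹ ≡ 2 (mod 31), so λ ≡ 13.
  x = λ² - 1 - 17 = 169 - 18 ≡ 27; y = λ·(1 - 27) - 4 ≡ 30. → (27, 30)
4G: (27, 30) + (17, 26). λ = (26 - 30)/(17 - 27) ≡ 27/21 mod 31. 21⁻¹ ≡ 3 (mod 31), so λ ≡ 19.
  x = λ² - 27 - 17 = 361 - 44 ≡ 7; y = λ·(27 - 7) - 30 ≡ 9. → (7, 9)
5G: (7, 9) + (17, 26). λ = (26 - 9)/(17 - 7) ≡ 17/10 mod 31. 10⁻¹ ≡ 28 (mod 31), so λ ≡ 11.
  x = λ² - 7 - 17 = 121 - 24 ≡ 4; y = λ·(7 - 4) - 9 ≡ 24. → (4, 24)
6G: (4, 24) + (17, 26). λ = (26 - 24)/(17 - 4) ≡ 2/13 mod 31. 13⁻¹ ≡ 12 (mod 31), so λ ≡ 24.
  x = λ² - 4 - 17 = 576 - 21 ≡ 28; y = λ·(4 - 28) - 24 ≡ 20. → (28, 20)

(28, 20)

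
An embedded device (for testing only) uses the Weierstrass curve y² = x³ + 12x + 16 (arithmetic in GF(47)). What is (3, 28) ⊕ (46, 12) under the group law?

(3, 28) + (46, 12). λ = (12 - 28)/(46 - 3) ≡ 31/43 mod 47. 43⁻¹ ≡ 35 (mod 47) since 43·35 = 1505 ≡ 1, so λ ≡ 4.
  x = λ² - 3 - 46 = 16 - 49 ≡ 14; y = λ·(3 - 14) - 28 ≡ 22. → (14, 22)

(14, 22)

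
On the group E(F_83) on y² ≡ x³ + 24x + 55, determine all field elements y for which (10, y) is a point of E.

x³ + 24x + 55 = 1295 ≡ 50 (mod 83).
50 is a non-residue mod 83; no y exists.

none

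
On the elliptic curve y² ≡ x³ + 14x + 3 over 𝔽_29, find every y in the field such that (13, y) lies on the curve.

x³ + 14x + 3 = 2382 ≡ 4 (mod 29).
Square roots of 4 mod 29: 2 and 27 (since 2² = 4 ≡ 4).

2, 27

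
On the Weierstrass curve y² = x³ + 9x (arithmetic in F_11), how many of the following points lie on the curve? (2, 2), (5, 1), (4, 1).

2

(2, 2): 2² ≡ 4, rhs ≡ 4 → on.
(5, 1): 1² ≡ 1, rhs ≡ 5 → off.
(4, 1): 1² ≡ 1, rhs ≡ 1 → on.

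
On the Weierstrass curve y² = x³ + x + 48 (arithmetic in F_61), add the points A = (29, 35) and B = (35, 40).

(57, 23)

(29, 35) + (35, 40). λ = (40 - 35)/(35 - 29) ≡ 5/6 mod 61. 6⁻¹ ≡ 51 (mod 61) since 6·51 = 306 ≡ 1, so λ ≡ 11.
  x = λ² - 29 - 35 = 121 - 64 ≡ 57; y = λ·(29 - 57) - 35 ≡ 23. → (57, 23)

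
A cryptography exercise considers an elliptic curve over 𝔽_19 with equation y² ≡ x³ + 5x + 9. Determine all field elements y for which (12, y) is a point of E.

x³ + 5x + 9 = 1797 ≡ 11 (mod 19).
Square roots of 11 mod 19: 7 and 12 (since 7² = 49 ≡ 11).

7, 12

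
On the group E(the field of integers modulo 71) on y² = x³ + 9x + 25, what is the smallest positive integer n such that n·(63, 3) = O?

2P: tangent at (63, 3): λ = (3·63² + 9)/(2·3) ≡ 59/6. 6⁻¹ ≡ 12 (mod 71), so λ ≡ 59·12 ≡ 69.
  x = λ² - 63 - 63 = 4761 - 126 ≡ 20; y = λ·(63 - 20) - 3 ≡ 53. → (20, 53)
3P: (20, 53) + (63, 3). λ = (3 - 53)/(63 - 20) ≡ 21/43 mod 71. 43⁻¹ ≡ 38 (mod 71) since 43·38 = 1634 ≡ 1, so λ ≡ 17.
  x = λ² - 20 - 63 = 289 - 83 ≡ 64; y = λ·(20 - 64) - 53 ≡ 51. → (64, 51)
4P: (64, 51) + (63, 3). λ = (3 - 51)/(63 - 64) ≡ 23/70 mod 71. 70⁻¹ ≡ 70 (mod 71) since 70·70 = 4900 ≡ 1, so λ ≡ 48.
  x = λ² - 64 - 63 = 2304 - 127 ≡ 47; y = λ·(64 - 47) - 51 ≡ 55. → (47, 55)
5P: (47, 55) + (63, 3). λ = (3 - 55)/(63 - 47) ≡ 19/16 mod 71. 16⁻¹ ≡ 40 (mod 71) since 16·40 = 640 ≡ 1, so λ ≡ 50.
  x = λ² - 47 - 63 = 2500 - 110 ≡ 47; y = λ·(47 - 47) - 55 ≡ 16. → (47, 16)
6P: (47, 16) + (63, 3). λ = (3 - 16)/(63 - 47) ≡ 58/16 mod 71. 16⁻¹ ≡ 40 (mod 71), so λ ≡ 48.
  x = λ² - 47 - 63 = 2304 - 110 ≡ 64; y = λ·(47 - 64) - 16 ≡ 20. → (64, 20)
7P: (64, 20) + (63, 3). λ = (3 - 20)/(63 - 64) ≡ 54/70 mod 71. 70⁻¹ ≡ 70 (mod 71), so λ ≡ 17.
  x = λ² - 64 - 63 = 289 - 127 ≡ 20; y = λ·(64 - 20) - 20 ≡ 18. → (20, 18)
8P: (20, 18) + (63, 3). λ = (3 - 18)/(63 - 20) ≡ 56/43 mod 71. 43⁻¹ ≡ 38 (mod 71), so λ ≡ 69.
  x = λ² - 20 - 63 = 4761 - 83 ≡ 63; y = λ·(20 - 63) - 18 ≡ 68. → (63, 68)
9P: (63, 68) + (63, 3): same x and y₁ ≡ -y₂, so the sum is O.
9P = O, so the order is 9.

9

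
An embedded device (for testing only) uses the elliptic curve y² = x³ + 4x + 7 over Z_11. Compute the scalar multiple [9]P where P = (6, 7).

(7, 9)

Double-and-add on 9 = (1001)₂. Start with P = (6, 7) for the leading 1-bit.
double: tangent at (6, 7): λ = (3·6² + 4)/(2·7) ≡ 2/3. 3⁻¹ ≡ 4 (mod 11), so λ ≡ 2·4 ≡ 8.
  x = λ² - 6 - 6 = 64 - 12 ≡ 8; y = λ·(6 - 8) - 7 ≡ 10. → (8, 10)
double: tangent at (8, 10): λ = (3·8² + 4)/(2·10) ≡ 9/9. 9⁻¹ ≡ 5 (mod 11) since 9·5 = 45 ≡ 1, so λ ≡ 9·5 ≡ 1.
  x = λ² - 8 - 8 = 1 - 16 ≡ 7; y = λ·(8 - 7) - 10 ≡ 2. → (7, 2)
double: tangent at (7, 2): λ = (3·7² + 4)/(2·2) ≡ 8/4. 4⁻¹ ≡ 3 (mod 11) since 4·3 = 12 ≡ 1, so λ ≡ 8·3 ≡ 2.
  x = λ² - 7 - 7 = 4 - 14 ≡ 1; y = λ·(7 - 1) - 2 ≡ 10. → (1, 10)
add P: (1, 10) + (6, 7). λ = (7 - 10)/(6 - 1) ≡ 8/5 mod 11. 5⁻¹ ≡ 9 (mod 11) since 5·9 = 45 ≡ 1, so λ ≡ 6.
  x = λ² - 1 - 6 = 36 - 7 ≡ 7; y = λ·(1 - 7) - 10 ≡ 9. → (7, 9)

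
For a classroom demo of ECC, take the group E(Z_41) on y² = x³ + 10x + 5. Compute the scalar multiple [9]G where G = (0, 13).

(1, 4)

Double-and-add on 9 = (1001)₂. Start with G = (0, 13) for the leading 1-bit.
double: tangent at (0, 13): λ = (3·0² + 10)/(2·13) ≡ 10/26. 26⁻¹ ≡ 30 (mod 41) since 26·30 = 780 ≡ 1, so λ ≡ 10·30 ≡ 13.
  x = λ² - 0 - 0 = 169 - 0 ≡ 5; y = λ·(0 - 5) - 13 ≡ 4. → (5, 4)
double: tangent at (5, 4): λ = (3·5² + 10)/(2·4) ≡ 3/8. 8⁻¹ ≡ 36 (mod 41), so λ ≡ 3·36 ≡ 26.
  x = λ² - 5 - 5 = 676 - 10 ≡ 10; y = λ·(5 - 10) - 4 ≡ 30. → (10, 30)
double: tangent at (10, 30): λ = (3·10² + 10)/(2·30) ≡ 23/19. 19⁻¹ ≡ 13 (mod 41), so λ ≡ 23·13 ≡ 12.
  x = λ² - 10 - 10 = 144 - 20 ≡ 1; y = λ·(10 - 1) - 30 ≡ 37. → (1, 37)
add G: (1, 37) + (0, 13). λ = (13 - 37)/(0 - 1) ≡ 17/40 mod 41. 40⁻¹ ≡ 40 (mod 41) since 40·40 = 1600 ≡ 1, so λ ≡ 24.
  x = λ² - 1 - 0 = 576 - 1 ≡ 1; y = λ·(1 - 1) - 37 ≡ 4. → (1, 4)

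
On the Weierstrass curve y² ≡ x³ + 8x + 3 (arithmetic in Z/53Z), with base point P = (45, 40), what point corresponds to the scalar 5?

Repeated addition: build up to 5P.
2P: tangent at (45, 40): λ = (3·45² + 8)/(2·40) ≡ 41/27. 27⁻¹ ≡ 2 (mod 53), so λ ≡ 41·2 ≡ 29.
  x = λ² - 45 - 45 = 841 - 90 ≡ 9; y = λ·(45 - 9) - 40 ≡ 50. → (9, 50)
3P: (9, 50) + (45, 40). λ = (40 - 50)/(45 - 9) ≡ 43/36 mod 53. 36⁻¹ ≡ 28 (mod 53) since 36·28 = 1008 ≡ 1, so λ ≡ 38.
  x = λ² - 9 - 45 = 1444 - 54 ≡ 12; y = λ·(9 - 12) - 50 ≡ 48. → (12, 48)
4P: (12, 48) + (45, 40). λ = (40 - 48)/(45 - 12) ≡ 45/33 mod 53. 33⁻¹ ≡ 45 (mod 53), so λ ≡ 11.
  x = λ² - 12 - 45 = 121 - 57 ≡ 11; y = λ·(12 - 11) - 48 ≡ 16. → (11, 16)
5P: (11, 16) + (45, 40). λ = (40 - 16)/(45 - 11) ≡ 24/34 mod 53. 34⁻¹ ≡ 39 (mod 53), so λ ≡ 35.
  x = λ² - 11 - 45 = 1225 - 56 ≡ 3; y = λ·(11 - 3) - 16 ≡ 52. → (3, 52)

(3, 52)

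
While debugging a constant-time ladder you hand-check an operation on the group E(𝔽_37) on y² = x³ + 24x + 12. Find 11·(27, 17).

(11, 4)

Write P = (27, 17).
Double-and-add on 11 = (1011)₂. Start with P = (27, 17) for the leading 1-bit.
double: tangent at (27, 17): λ = (3·27² + 24)/(2·17) ≡ 28/34. 34⁻¹ ≡ 12 (mod 37) since 34·12 = 408 ≡ 1, so λ ≡ 28·12 ≡ 3.
  x = λ² - 27 - 27 = 9 - 54 ≡ 29; y = λ·(27 - 29) - 17 ≡ 14. → (29, 14)
double: tangent at (29, 14): λ = (3·29² + 24)/(2·14) ≡ 31/28. 28⁻¹ ≡ 4 (mod 37) since 28·4 = 112 ≡ 1, so λ ≡ 31·4 ≡ 13.
  x = λ² - 29 - 29 = 169 - 58 ≡ 0; y = λ·(29 - 0) - 14 ≡ 30. → (0, 30)
add P: (0, 30) + (27, 17). λ = (17 - 30)/(27 - 0) ≡ 24/27 mod 37. 27⁻¹ ≡ 11 (mod 37), so λ ≡ 5.
  x = λ² - 0 - 27 = 25 - 27 ≡ 35; y = λ·(0 - 35) - 30 ≡ 17. → (35, 17)
double: tangent at (35, 17): λ = (3·35² + 24)/(2·17) ≡ 36/34. 34⁻¹ ≡ 12 (mod 37), so λ ≡ 36·12 ≡ 25.
  x = λ² - 35 - 35 = 625 - 70 ≡ 0; y = λ·(35 - 0) - 17 ≡ 7. → (0, 7)
add P: (0, 7) + (27, 17). λ = (17 - 7)/(27 - 0) ≡ 10/27 mod 37. 27⁻¹ ≡ 11 (mod 37), so λ ≡ 36.
  x = λ² - 0 - 27 = 1296 - 27 ≡ 11; y = λ·(0 - 11) - 7 ≡ 4. → (11, 4)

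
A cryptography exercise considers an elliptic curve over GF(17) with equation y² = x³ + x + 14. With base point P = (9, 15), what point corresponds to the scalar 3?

Repeated addition: build up to 3P.
2P: tangent at (9, 15): λ = (3·9² + 1)/(2·15) ≡ 6/13. 13⁻¹ ≡ 4 (mod 17) since 13·4 = 52 ≡ 1, so λ ≡ 6·4 ≡ 7.
  x = λ² - 9 - 9 = 49 - 18 ≡ 14; y = λ·(9 - 14) - 15 ≡ 1. → (14, 1)
3P: (14, 1) + (9, 15). λ = (15 - 1)/(9 - 14) ≡ 14/12 mod 17. 12⁻¹ ≡ 10 (mod 17) since 12·10 = 120 ≡ 1, so λ ≡ 4.
  x = λ² - 14 - 9 = 16 - 23 ≡ 10; y = λ·(14 - 10) - 1 ≡ 15. → (10, 15)

(10, 15)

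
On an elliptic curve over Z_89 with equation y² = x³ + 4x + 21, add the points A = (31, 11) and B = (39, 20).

(30, 68)

(31, 11) + (39, 20). λ = (20 - 11)/(39 - 31) ≡ 9/8 mod 89. 8⁻¹ ≡ 78 (mod 89) since 8·78 = 624 ≡ 1, so λ ≡ 79.
  x = λ² - 31 - 39 = 6241 - 70 ≡ 30; y = λ·(31 - 30) - 11 ≡ 68. → (30, 68)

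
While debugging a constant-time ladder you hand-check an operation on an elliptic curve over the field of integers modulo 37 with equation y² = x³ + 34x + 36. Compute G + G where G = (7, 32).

tangent at (7, 32): λ = (3·7² + 34)/(2·32) ≡ 33/27. 27⁻¹ ≡ 11 (mod 37), so λ ≡ 33·11 ≡ 30.
  x = λ² - 7 - 7 = 900 - 14 ≡ 35; y = λ·(7 - 35) - 32 ≡ 16. → (35, 16)

(35, 16)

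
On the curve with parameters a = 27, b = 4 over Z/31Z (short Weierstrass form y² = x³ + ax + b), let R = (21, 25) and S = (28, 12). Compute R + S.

(21, 25) + (28, 12). λ = (12 - 25)/(28 - 21) ≡ 18/7 mod 31. 7⁻¹ ≡ 9 (mod 31), so λ ≡ 7.
  x = λ² - 21 - 28 = 49 - 49 ≡ 0; y = λ·(21 - 0) - 25 ≡ 29. → (0, 29)

(0, 29)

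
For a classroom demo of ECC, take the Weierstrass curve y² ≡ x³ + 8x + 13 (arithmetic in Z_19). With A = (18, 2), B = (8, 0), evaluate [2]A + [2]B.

First 2A:
Repeated addition: build up to 2A.
2A: tangent at (18, 2): λ = (3·18² + 8)/(2·2) ≡ 11/4. 4⁻¹ ≡ 5 (mod 19) since 4·5 = 20 ≡ 1, so λ ≡ 11·5 ≡ 17.
  x = λ² - 18 - 18 = 289 - 36 ≡ 6; y = λ·(18 - 6) - 2 ≡ 12. → (6, 12)
2A = (6, 12).
Next 2B:
Repeated addition: build up to 2B.
2B: (8, 0) + (8, 0): same x and y₁ ≡ -y₂, so the sum is ∞.
2B = ∞.
Finally 2A + 2B:
(6, 12) + ∞ = (6, 12) (identity).

(6, 12)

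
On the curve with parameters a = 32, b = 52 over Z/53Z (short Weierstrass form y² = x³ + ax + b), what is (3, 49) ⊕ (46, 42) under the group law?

(40, 47)

(3, 49) + (46, 42). λ = (42 - 49)/(46 - 3) ≡ 46/43 mod 53. 43⁻¹ ≡ 37 (mod 53), so λ ≡ 6.
  x = λ² - 3 - 46 = 36 - 49 ≡ 40; y = λ·(3 - 40) - 49 ≡ 47. → (40, 47)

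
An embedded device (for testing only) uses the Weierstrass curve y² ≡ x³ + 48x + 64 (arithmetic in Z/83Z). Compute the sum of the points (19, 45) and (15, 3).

(14, 49)

(19, 45) + (15, 3). λ = (3 - 45)/(15 - 19) ≡ 41/79 mod 83. 79⁻¹ ≡ 62 (mod 83), so λ ≡ 52.
  x = λ² - 19 - 15 = 2704 - 34 ≡ 14; y = λ·(19 - 14) - 45 ≡ 49. → (14, 49)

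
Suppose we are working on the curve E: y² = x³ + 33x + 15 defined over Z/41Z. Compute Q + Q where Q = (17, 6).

tangent at (17, 6): λ = (3·17² + 33)/(2·6) ≡ 39/12. 12⁻¹ ≡ 24 (mod 41) since 12·24 = 288 ≡ 1, so λ ≡ 39·24 ≡ 34.
  x = λ² - 17 - 17 = 1156 - 34 ≡ 15; y = λ·(17 - 15) - 6 ≡ 21. → (15, 21)

(15, 21)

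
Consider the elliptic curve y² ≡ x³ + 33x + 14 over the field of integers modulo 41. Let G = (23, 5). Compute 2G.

tangent at (23, 5): λ = (3·23² + 33)/(2·5) ≡ 21/10. 10⁻¹ ≡ 37 (mod 41), so λ ≡ 21·37 ≡ 39.
  x = λ² - 23 - 23 = 1521 - 46 ≡ 40; y = λ·(23 - 40) - 5 ≡ 29. → (40, 29)

(40, 29)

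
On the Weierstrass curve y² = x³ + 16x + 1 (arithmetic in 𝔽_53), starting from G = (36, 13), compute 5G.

(5, 10)

Repeated addition: build up to 5G.
2G: tangent at (36, 13): λ = (3·36² + 16)/(2·13) ≡ 35/26. 26⁻¹ ≡ 51 (mod 53), so λ ≡ 35·51 ≡ 36.
  x = λ² - 36 - 36 = 1296 - 72 ≡ 5; y = λ·(36 - 5) - 13 ≡ 43. → (5, 43)
3G: (5, 43) + (36, 13). λ = (13 - 43)/(36 - 5) ≡ 23/31 mod 53. 31⁻¹ ≡ 12 (mod 53) since 31·12 = 372 ≡ 1, so λ ≡ 11.
  x = λ² - 5 - 36 = 121 - 41 ≡ 27; y = λ·(5 - 27) - 43 ≡ 33. → (27, 33)
4G: (27, 33) + (36, 13). λ = (13 - 33)/(36 - 27) ≡ 33/9 mod 53. 9⁻¹ ≡ 6 (mod 53), so λ ≡ 39.
  x = λ² - 27 - 36 = 1521 - 63 ≡ 27; y = λ·(27 - 27) - 33 ≡ 20. → (27, 20)
5G: (27, 20) + (36, 13). λ = (13 - 20)/(36 - 27) ≡ 46/9 mod 53. 9⁻¹ ≡ 6 (mod 53), so λ ≡ 11.
  x = λ² - 27 - 36 = 121 - 63 ≡ 5; y = λ·(27 - 5) - 20 ≡ 10. → (5, 10)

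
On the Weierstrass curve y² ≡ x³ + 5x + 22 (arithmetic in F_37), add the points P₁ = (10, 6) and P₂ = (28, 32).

(2, 22)

(10, 6) + (28, 32). λ = (32 - 6)/(28 - 10) ≡ 26/18 mod 37. 18⁻¹ ≡ 35 (mod 37), so λ ≡ 22.
  x = λ² - 10 - 28 = 484 - 38 ≡ 2; y = λ·(10 - 2) - 6 ≡ 22. → (2, 22)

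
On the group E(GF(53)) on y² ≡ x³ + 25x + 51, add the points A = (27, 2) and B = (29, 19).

(27, 2) + (29, 19). λ = (19 - 2)/(29 - 27) ≡ 17/2 mod 53. 2⁻¹ ≡ 27 (mod 53) since 2·27 = 54 ≡ 1, so λ ≡ 35.
  x = λ² - 27 - 29 = 1225 - 56 ≡ 3; y = λ·(27 - 3) - 2 ≡ 43. → (3, 43)

(3, 43)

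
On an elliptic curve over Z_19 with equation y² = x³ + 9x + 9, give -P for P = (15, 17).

(15, 2)

-(15, 17) = (15, -17 mod 19) = (15, 2).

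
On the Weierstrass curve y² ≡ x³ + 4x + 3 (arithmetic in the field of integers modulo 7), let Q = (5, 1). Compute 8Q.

(5, 6)

Double-and-add on 8 = (1000)₂. Start with Q = (5, 1) for the leading 1-bit.
double: tangent at (5, 1): λ = (3·5² + 4)/(2·1) ≡ 2/2. 2⁻¹ ≡ 4 (mod 7) since 2·4 = 8 ≡ 1, so λ ≡ 2·4 ≡ 1.
  x = λ² - 5 - 5 = 1 - 10 ≡ 5; y = λ·(5 - 5) - 1 ≡ 6. → (5, 6)
double: tangent at (5, 6): λ = (3·5² + 4)/(2·6) ≡ 2/5. 5⁻¹ ≡ 3 (mod 7), so λ ≡ 2·3 ≡ 6.
  x = λ² - 5 - 5 = 36 - 10 ≡ 5; y = λ·(5 - 5) - 6 ≡ 1. → (5, 1)
double: tangent at (5, 1): λ = (3·5² + 4)/(2·1) ≡ 2/2. 2⁻¹ ≡ 4 (mod 7), so λ ≡ 2·4 ≡ 1.
  x = λ² - 5 - 5 = 1 - 10 ≡ 5; y = λ·(5 - 5) - 1 ≡ 6. → (5, 6)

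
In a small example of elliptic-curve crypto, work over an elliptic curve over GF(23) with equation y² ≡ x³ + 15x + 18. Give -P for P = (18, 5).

(18, 18)

-(18, 5) = (18, -5 mod 23) = (18, 18).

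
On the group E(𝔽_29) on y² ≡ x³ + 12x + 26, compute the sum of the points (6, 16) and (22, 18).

(6, 16) + (22, 18). λ = (18 - 16)/(22 - 6) ≡ 2/16 mod 29. 16⁻¹ ≡ 20 (mod 29), so λ ≡ 11.
  x = λ² - 6 - 22 = 121 - 28 ≡ 6; y = λ·(6 - 6) - 16 ≡ 13. → (6, 13)

(6, 13)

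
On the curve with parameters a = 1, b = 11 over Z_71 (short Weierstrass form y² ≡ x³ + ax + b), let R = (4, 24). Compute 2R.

(16, 17)

tangent at (4, 24): λ = (3·4² + 1)/(2·24) ≡ 49/48. 48⁻¹ ≡ 37 (mod 71) since 48·37 = 1776 ≡ 1, so λ ≡ 49·37 ≡ 38.
  x = λ² - 4 - 4 = 1444 - 8 ≡ 16; y = λ·(4 - 16) - 24 ≡ 17. → (16, 17)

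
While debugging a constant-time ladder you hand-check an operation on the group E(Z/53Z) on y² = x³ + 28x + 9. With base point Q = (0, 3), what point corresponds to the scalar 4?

(22, 14)

Double-and-add on 4 = (100)₂. Start with Q = (0, 3) for the leading 1-bit.
double: tangent at (0, 3): λ = (3·0² + 28)/(2·3) ≡ 28/6. 6⁻¹ ≡ 9 (mod 53), so λ ≡ 28·9 ≡ 40.
  x = λ² - 0 - 0 = 1600 - 0 ≡ 10; y = λ·(0 - 10) - 3 ≡ 21. → (10, 21)
double: tangent at (10, 21): λ = (3·10² + 28)/(2·21) ≡ 10/42. 42⁻¹ ≡ 24 (mod 53) since 42·24 = 1008 ≡ 1, so λ ≡ 10·24 ≡ 28.
  x = λ² - 10 - 10 = 784 - 20 ≡ 22; y = λ·(10 - 22) - 21 ≡ 14. → (22, 14)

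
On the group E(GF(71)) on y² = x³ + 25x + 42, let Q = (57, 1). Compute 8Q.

(2, 61)

Repeated addition: build up to 8Q.
2Q: tangent at (57, 1): λ = (3·57² + 25)/(2·1) ≡ 45/2. 2⁻¹ ≡ 36 (mod 71), so λ ≡ 45·36 ≡ 58.
  x = λ² - 57 - 57 = 3364 - 114 ≡ 55; y = λ·(57 - 55) - 1 ≡ 44. → (55, 44)
3Q: (55, 44) + (57, 1). λ = (1 - 44)/(57 - 55) ≡ 28/2 mod 71. 2⁻¹ ≡ 36 (mod 71), so λ ≡ 14.
  x = λ² - 55 - 57 = 196 - 112 ≡ 13; y = λ·(55 - 13) - 44 ≡ 47. → (13, 47)
4Q: (13, 47) + (57, 1). λ = (1 - 47)/(57 - 13) ≡ 25/44 mod 71. 44⁻¹ ≡ 21 (mod 71) since 44·21 = 924 ≡ 1, so λ ≡ 28.
  x = λ² - 13 - 57 = 784 - 70 ≡ 4; y = λ·(13 - 4) - 47 ≡ 63. → (4, 63)
5Q: (4, 63) + (57, 1). λ = (1 - 63)/(57 - 4) ≡ 9/53 mod 71. 53⁻¹ ≡ 67 (mod 71) since 53·67 = 3551 ≡ 1, so λ ≡ 35.
  x = λ² - 4 - 57 = 1225 - 61 ≡ 28; y = λ·(4 - 28) - 63 ≡ 20. → (28, 20)
6Q: (28, 20) + (57, 1). λ = (1 - 20)/(57 - 28) ≡ 52/29 mod 71. 29⁻¹ ≡ 49 (mod 71) since 29·49 = 1421 ≡ 1, so λ ≡ 63.
  x = λ² - 28 - 57 = 3969 - 85 ≡ 50; y = λ·(28 - 50) - 20 ≡ 14. → (50, 14)
7Q: (50, 14) + (57, 1). λ = (1 - 14)/(57 - 50) ≡ 58/7 mod 71. 7⁻¹ ≡ 61 (mod 71) since 7·61 = 427 ≡ 1, so λ ≡ 59.
  x = λ² - 50 - 57 = 3481 - 107 ≡ 37; y = λ·(50 - 37) - 14 ≡ 43. → (37, 43)
8Q: (37, 43) + (57, 1). λ = (1 - 43)/(57 - 37) ≡ 29/20 mod 71. 20⁻¹ ≡ 32 (mod 71), so λ ≡ 5.
  x = λ² - 37 - 57 = 25 - 94 ≡ 2; y = λ·(37 - 2) - 43 ≡ 61. → (2, 61)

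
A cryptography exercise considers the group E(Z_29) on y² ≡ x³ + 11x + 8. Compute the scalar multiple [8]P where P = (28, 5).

Double-and-add on 8 = (1000)₂. Start with P = (28, 5) for the leading 1-bit.
double: tangent at (28, 5): λ = (3·28² + 11)/(2·5) ≡ 14/10. 10⁻¹ ≡ 3 (mod 29), so λ ≡ 14·3 ≡ 13.
  x = λ² - 28 - 28 = 169 - 56 ≡ 26; y = λ·(28 - 26) - 5 ≡ 21. → (26, 21)
double: tangent at (26, 21): λ = (3·26² + 11)/(2·21) ≡ 9/13. 13⁻¹ ≡ 9 (mod 29) since 13·9 = 117 ≡ 1, so λ ≡ 9·9 ≡ 23.
  x = λ² - 26 - 26 = 529 - 52 ≡ 13; y = λ·(26 - 13) - 21 ≡ 17. → (13, 17)
double: tangent at (13, 17): λ = (3·13² + 11)/(2·17) ≡ 25/5. 5⁻¹ ≡ 6 (mod 29) since 5·6 = 30 ≡ 1, so λ ≡ 25·6 ≡ 5.
  x = λ² - 13 - 13 = 25 - 26 ≡ 28; y = λ·(13 - 28) - 17 ≡ 24. → (28, 24)

(28, 24)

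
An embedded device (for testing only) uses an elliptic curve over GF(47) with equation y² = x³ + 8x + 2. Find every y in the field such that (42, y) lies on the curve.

x³ + 8x + 2 = 74426 ≡ 25 (mod 47).
Square roots of 25 mod 47: 5 and 42 (since 5² = 25 ≡ 25).

5, 42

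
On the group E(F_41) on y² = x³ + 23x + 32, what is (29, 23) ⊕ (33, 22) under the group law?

(29, 23) + (33, 22). λ = (22 - 23)/(33 - 29) ≡ 40/4 mod 41. 4⁻¹ ≡ 31 (mod 41), so λ ≡ 10.
  x = λ² - 29 - 33 = 100 - 62 ≡ 38; y = λ·(29 - 38) - 23 ≡ 10. → (38, 10)

(38, 10)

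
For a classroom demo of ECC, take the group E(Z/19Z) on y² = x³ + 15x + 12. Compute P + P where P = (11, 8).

(8, 13)

tangent at (11, 8): λ = (3·11² + 15)/(2·8) ≡ 17/16. 16⁻¹ ≡ 6 (mod 19), so λ ≡ 17·6 ≡ 7.
  x = λ² - 11 - 11 = 49 - 22 ≡ 8; y = λ·(11 - 8) - 8 ≡ 13. → (8, 13)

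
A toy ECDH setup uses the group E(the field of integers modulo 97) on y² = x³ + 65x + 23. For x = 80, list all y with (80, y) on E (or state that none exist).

none

x³ + 65x + 23 = 517223 ≡ 19 (mod 97).
19 is a non-residue mod 97; no y exists.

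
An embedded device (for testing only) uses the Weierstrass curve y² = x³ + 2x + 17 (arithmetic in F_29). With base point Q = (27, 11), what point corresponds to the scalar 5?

Repeated addition: build up to 5Q.
2Q: tangent at (27, 11): λ = (3·27² + 2)/(2·11) ≡ 14/22. 22⁻¹ ≡ 4 (mod 29), so λ ≡ 14·4 ≡ 27.
  x = λ² - 27 - 27 = 729 - 54 ≡ 8; y = λ·(27 - 8) - 11 ≡ 9. → (8, 9)
3Q: (8, 9) + (27, 11). λ = (11 - 9)/(27 - 8) ≡ 2/19 mod 29. 19⁻¹ ≡ 26 (mod 29), so λ ≡ 23.
  x = λ² - 8 - 27 = 529 - 35 ≡ 1; y = λ·(8 - 1) - 9 ≡ 7. → (1, 7)
4Q: (1, 7) + (27, 11). λ = (11 - 7)/(27 - 1) ≡ 4/26 mod 29. 26⁻¹ ≡ 19 (mod 29), so λ ≡ 18.
  x = λ² - 1 - 27 = 324 - 28 ≡ 6; y = λ·(1 - 6) - 7 ≡ 19. → (6, 19)
5Q: (6, 19) + (27, 11). λ = (11 - 19)/(27 - 6) ≡ 21/21 mod 29. 21⁻¹ ≡ 18 (mod 29), so λ ≡ 1.
  x = λ² - 6 - 27 = 1 - 33 ≡ 26; y = λ·(6 - 26) - 19 ≡ 19. → (26, 19)

(26, 19)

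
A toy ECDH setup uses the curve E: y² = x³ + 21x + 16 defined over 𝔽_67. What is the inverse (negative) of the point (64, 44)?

(64, 23)

-(64, 44) = (64, -44 mod 67) = (64, 23).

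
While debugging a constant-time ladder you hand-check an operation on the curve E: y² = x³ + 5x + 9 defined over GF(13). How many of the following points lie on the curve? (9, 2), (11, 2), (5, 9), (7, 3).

2

(9, 2): 2² ≡ 4, rhs ≡ 3 → off.
(11, 2): 2² ≡ 4, rhs ≡ 4 → on.
(5, 9): 9² ≡ 3, rhs ≡ 3 → on.
(7, 3): 3² ≡ 9, rhs ≡ 10 → off.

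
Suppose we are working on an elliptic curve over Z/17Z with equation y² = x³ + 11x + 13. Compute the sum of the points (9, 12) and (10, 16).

(14, 2)

(9, 12) + (10, 16). λ = (16 - 12)/(10 - 9) ≡ 4/1 mod 17. 1⁻¹ ≡ 1 (mod 17), so λ ≡ 4.
  x = λ² - 9 - 10 = 16 - 19 ≡ 14; y = λ·(9 - 14) - 12 ≡ 2. → (14, 2)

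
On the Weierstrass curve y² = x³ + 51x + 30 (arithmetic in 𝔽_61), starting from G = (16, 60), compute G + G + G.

(29, 41)

Repeated addition: build up to 3G.
2G: tangent at (16, 60): λ = (3·16² + 51)/(2·60) ≡ 26/59. 59⁻¹ ≡ 30 (mod 61), so λ ≡ 26·30 ≡ 48.
  x = λ² - 16 - 16 = 2304 - 32 ≡ 15; y = λ·(16 - 15) - 60 ≡ 49. → (15, 49)
3G: (15, 49) + (16, 60). λ = (60 - 49)/(16 - 15) ≡ 11/1 mod 61. 1⁻¹ ≡ 1 (mod 61), so λ ≡ 11.
  x = λ² - 15 - 16 = 121 - 31 ≡ 29; y = λ·(15 - 29) - 49 ≡ 41. → (29, 41)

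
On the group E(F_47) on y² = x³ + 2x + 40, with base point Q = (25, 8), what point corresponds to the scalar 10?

Repeated addition: build up to 10Q.
2Q: tangent at (25, 8): λ = (3·25² + 2)/(2·8) ≡ 44/16. 16⁻¹ ≡ 3 (mod 47), so λ ≡ 44·3 ≡ 38.
  x = λ² - 25 - 25 = 1444 - 50 ≡ 31; y = λ·(25 - 31) - 8 ≡ 46. → (31, 46)
3Q: (31, 46) + (25, 8). λ = (8 - 46)/(25 - 31) ≡ 9/41 mod 47. 41⁻¹ ≡ 39 (mod 47), so λ ≡ 22.
  x = λ² - 31 - 25 = 484 - 56 ≡ 5; y = λ·(31 - 5) - 46 ≡ 9. → (5, 9)
4Q: (5, 9) + (25, 8). λ = (8 - 9)/(25 - 5) ≡ 46/20 mod 47. 20⁻¹ ≡ 40 (mod 47), so λ ≡ 7.
  x = λ² - 5 - 25 = 49 - 30 ≡ 19; y = λ·(5 - 19) - 9 ≡ 34. → (19, 34)
5Q: (19, 34) + (25, 8). λ = (8 - 34)/(25 - 19) ≡ 21/6 mod 47. 6⁻¹ ≡ 8 (mod 47) since 6·8 = 48 ≡ 1, so λ ≡ 27.
  x = λ² - 19 - 25 = 729 - 44 ≡ 27; y = λ·(19 - 27) - 34 ≡ 32. → (27, 32)
6Q: (27, 32) + (25, 8). λ = (8 - 32)/(25 - 27) ≡ 23/45 mod 47. 45⁻¹ ≡ 23 (mod 47), so λ ≡ 12.
  x = λ² - 27 - 25 = 144 - 52 ≡ 45; y = λ·(27 - 45) - 32 ≡ 34. → (45, 34)
7Q: (45, 34) + (25, 8). λ = (8 - 34)/(25 - 45) ≡ 21/27 mod 47. 27⁻¹ ≡ 7 (mod 47), so λ ≡ 6.
  x = λ² - 45 - 25 = 36 - 70 ≡ 13; y = λ·(45 - 13) - 34 ≡ 17. → (13, 17)
8Q: (13, 17) + (25, 8). λ = (8 - 17)/(25 - 13) ≡ 38/12 mod 47. 12⁻¹ ≡ 4 (mod 47) since 12·4 = 48 ≡ 1, so λ ≡ 11.
  x = λ² - 13 - 25 = 121 - 38 ≡ 36; y = λ·(13 - 36) - 17 ≡ 12. → (36, 12)
9Q: (36, 12) + (25, 8). λ = (8 - 12)/(25 - 36) ≡ 43/36 mod 47. 36⁻¹ ≡ 17 (mod 47) since 36·17 = 612 ≡ 1, so λ ≡ 26.
  x = λ² - 36 - 25 = 676 - 61 ≡ 4; y = λ·(36 - 4) - 12 ≡ 21. → (4, 21)
10Q: (4, 21) + (25, 8). λ = (8 - 21)/(25 - 4) ≡ 34/21 mod 47. 21⁻¹ ≡ 9 (mod 47) since 21·9 = 189 ≡ 1, so λ ≡ 24.
  x = λ² - 4 - 25 = 576 - 29 ≡ 30; y = λ·(4 - 30) - 21 ≡ 13. → (30, 13)

(30, 13)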